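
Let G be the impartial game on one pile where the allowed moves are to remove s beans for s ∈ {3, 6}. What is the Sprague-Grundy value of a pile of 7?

2

Build the Grundy sequence with g(k) = mex{g(k−s) : s ∈ {3, 6}, s ≤ k}:
k:     0  1  2  3  4  5  6  7
g(k):  0  0  0  1  1  1  2  2
So g(7) = 2.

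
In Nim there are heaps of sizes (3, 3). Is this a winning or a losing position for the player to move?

Losing position

Bitwise XOR of the heap sizes:
  11  (3)
  11  (3)
  --
  00  (0)
The nim-sum is 0, so this is a P-position: the player to move is in a losing position under optimal play.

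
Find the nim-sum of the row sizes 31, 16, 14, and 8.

Bitwise XOR of the heap sizes:
  11111  (31)
  10000  (16)
  01110  (14)
  01000  (8)
  -----
  01001  (9)

9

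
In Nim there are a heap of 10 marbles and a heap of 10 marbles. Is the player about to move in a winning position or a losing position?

Losing position

Compute the nim-sum pairwise:
10 XOR 10 = 0
The nim-sum is 0, so this is a P-position: the player to move is in a losing position under optimal play.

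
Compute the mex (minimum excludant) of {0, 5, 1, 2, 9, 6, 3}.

The values 0, 1, 2, 3 are all present; 4 is the first non-negative integer missing from the set.

4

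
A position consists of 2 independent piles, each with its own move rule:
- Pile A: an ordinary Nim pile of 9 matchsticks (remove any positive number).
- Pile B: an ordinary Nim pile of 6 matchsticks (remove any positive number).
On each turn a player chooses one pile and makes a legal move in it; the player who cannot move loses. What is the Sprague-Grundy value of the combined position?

15

Pile A is a plain Nim pile of size 9, so its Grundy value is 9.
Pile B is a plain Nim pile of size 6, so its Grundy value is 6.
By the Sprague-Grundy theorem, the Grundy value of a sum of independent games is the XOR of the component values.
Combined value = 9 XOR 6 = 15.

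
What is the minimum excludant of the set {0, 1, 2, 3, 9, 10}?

The values 0, 1, 2, 3 are all present; 4 is the first non-negative integer missing from the set.

4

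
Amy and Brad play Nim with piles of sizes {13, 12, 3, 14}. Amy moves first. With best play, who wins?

Amy wins

Compute the nim-sum pairwise:
13 ^ 12 = 1
1 ^ 3 = 2
2 ^ 14 = 12
The nim-sum is 12 ≠ 0, so this is an N-position: the player to move can win; Amy has a winning move.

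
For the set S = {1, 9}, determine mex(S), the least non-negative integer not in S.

0

0 is not in the set, so the mex is 0.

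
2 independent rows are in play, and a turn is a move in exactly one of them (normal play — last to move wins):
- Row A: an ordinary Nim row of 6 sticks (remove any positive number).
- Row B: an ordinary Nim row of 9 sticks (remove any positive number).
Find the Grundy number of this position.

15

Row A is a plain Nim row of size 6, so its Grundy value is 6.
Row B is a plain Nim row of size 9, so its Grundy value is 9.
The value of a disjunctive sum is the nim-sum of the parts.
Combined value = 6 XOR 9 = 15.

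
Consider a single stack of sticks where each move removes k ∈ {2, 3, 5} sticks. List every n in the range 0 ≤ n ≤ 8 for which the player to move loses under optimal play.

0, 1, 7, 8

Grundy values for subtraction set {2, 3, 5}:
g(0) = mex{} = 0
g(1) = mex{} = 0
g(2) = mex{0} = 1
g(3) = mex{0} = 1
g(4) = mex{0,1} = 2
g(5) = mex{0,1} = 2
g(6) = mex{0,1,2} = 3
g(7) = mex{1,2} = 0
g(8) = mex{1,2,3} = 0
The P-positions (g = 0) in 0..8 are 0, 1, 7, 8.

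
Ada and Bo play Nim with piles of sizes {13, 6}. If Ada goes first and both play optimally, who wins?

Write each in binary and XOR column by column:
  1101  (13)
  0110  (6)
  ----
  1011  (11)
The nim-sum is 11 ≠ 0, so this is an N-position: the player to move can win; Ada has a winning move.

Ada wins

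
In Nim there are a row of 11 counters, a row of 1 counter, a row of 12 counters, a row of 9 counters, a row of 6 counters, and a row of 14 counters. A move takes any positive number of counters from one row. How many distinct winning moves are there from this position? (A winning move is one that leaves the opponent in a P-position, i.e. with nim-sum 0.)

3

Write each in binary and XOR column by column:
  1011  (11)
  0001  (1)
  1100  (12)
  1001  (9)
  0110  (6)
  1110  (14)
  ----
  0111  (7)
The overall nim-sum is X = 7. A row of size p has a winning move iff p XOR X < p (reduce it to p XOR X).
  11: 11 XOR 7 = 12 ≥ 11 — no move.
  1: 1 XOR 7 = 6 ≥ 1 — no move.
  12: 12 XOR 7 = 11 < 12 — winning move (to 11).
  9: 9 XOR 7 = 14 ≥ 9 — no move.
  6: 6 XOR 7 = 1 < 6 — winning move (to 1).
  14: 14 XOR 7 = 9 < 14 — winning move (to 9).
That gives 3 winning moves.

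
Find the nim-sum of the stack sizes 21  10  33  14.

48

Write each in binary and XOR column by column:
  010101  (21)
  001010  (10)
  100001  (33)
  001110  (14)
  ------
  110000  (48)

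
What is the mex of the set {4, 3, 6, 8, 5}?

0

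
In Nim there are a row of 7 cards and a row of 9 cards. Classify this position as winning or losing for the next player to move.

Winning position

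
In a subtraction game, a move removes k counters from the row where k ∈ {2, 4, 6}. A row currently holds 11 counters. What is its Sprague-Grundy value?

1

Grundy values for subtraction set {2, 4, 6}:
k:     0  1  2  3  4  5  6  7  8  9 10 11
g(k):  0  0  1  1  2  2  3  3  0  0  1  1
So g(11) = 1.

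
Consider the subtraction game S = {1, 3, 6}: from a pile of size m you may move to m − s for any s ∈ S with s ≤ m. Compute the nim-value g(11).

0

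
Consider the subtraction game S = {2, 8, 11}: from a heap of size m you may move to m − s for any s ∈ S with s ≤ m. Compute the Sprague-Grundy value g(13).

2

Compute g(0), g(1), … for moves {2, 8, 11}:
k:     0  1  2  3  4  5  6  7  8  9 10 11 12 13
g(k):  0  0  1  1  0  0  1  1  2  2  0  3  1  2
So g(13) = 2.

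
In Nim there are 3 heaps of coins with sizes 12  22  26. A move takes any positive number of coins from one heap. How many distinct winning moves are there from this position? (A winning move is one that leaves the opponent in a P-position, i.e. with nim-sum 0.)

0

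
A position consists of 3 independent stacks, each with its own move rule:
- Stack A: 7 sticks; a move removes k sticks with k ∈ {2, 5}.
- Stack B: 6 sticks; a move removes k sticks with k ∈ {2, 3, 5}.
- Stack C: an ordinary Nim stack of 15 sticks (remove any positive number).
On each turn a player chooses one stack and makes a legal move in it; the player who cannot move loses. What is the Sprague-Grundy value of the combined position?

12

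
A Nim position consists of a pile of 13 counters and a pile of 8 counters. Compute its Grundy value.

Nim-sum: 13 ^ 8 = 5.

5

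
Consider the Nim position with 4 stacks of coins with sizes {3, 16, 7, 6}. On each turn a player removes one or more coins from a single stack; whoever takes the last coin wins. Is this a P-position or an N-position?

Compute the nim-sum pairwise:
3 ⊕ 16 = 19
19 ⊕ 7 = 20
20 ⊕ 6 = 18
The nim-sum is 18 ≠ 0, so this is an N-position: the player to move can win.

N-position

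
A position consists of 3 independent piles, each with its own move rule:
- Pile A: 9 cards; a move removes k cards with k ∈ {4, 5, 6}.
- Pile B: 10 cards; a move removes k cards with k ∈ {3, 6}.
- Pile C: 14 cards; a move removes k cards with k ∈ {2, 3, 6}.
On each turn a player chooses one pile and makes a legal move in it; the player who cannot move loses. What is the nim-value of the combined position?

Grundy values for pile A (subtraction set {4, 5, 6}):
g(0) = mex{} = 0
g(1) = mex{} = 0
g(2) = mex{} = 0
g(3) = mex{} = 0
g(4) = mex{0} = 1
g(5) = mex{0} = 1
g(6) = mex{0} = 1
g(7) = mex{0} = 1
g(8) = mex{0,1} = 2
g(9) = mex{0,1} = 2
So g(9) = 2.
Build the Grundy sequence for pile B with g(k) = mex{g(k−s) : s ∈ {3, 6}, s ≤ k}:
g(0) = mex{} = 0
g(1) = mex{} = 0
g(2) = mex{} = 0
g(3) = mex{0} = 1
g(4) = mex{0} = 1
g(5) = mex{0} = 1
g(6) = mex{0,1} = 2
g(7) = mex{0,1} = 2
g(8) = mex{0,1} = 2
g(9) = mex{1,2} = 0
g(10) = mex{1,2} = 0
So g(10) = 0.
Build the Grundy sequence for pile C with g(k) = mex{g(k−s) : s ∈ {2, 3, 6}, s ≤ k}:
g(0) = mex{} = 0
g(1) = mex{} = 0
g(2) = mex{0} = 1
g(3) = mex{0} = 1
g(4) = mex{0,1} = 2
g(5) = mex{1} = 0
g(6) = mex{0,1,2} = 3
g(7) = mex{0,2} = 1
g(8) = mex{0,1,3} = 2
g(9) = mex{1,3} = 0
g(10) = mex{1,2} = 0
g(11) = mex{0,2} = 1
g(12) = mex{0,3} = 1
g(13) = mex{0,1} = 2
g(14) = mex{1,2} = 0
So g(14) = 0.
The value of a disjunctive sum is the nim-sum of the parts.
Combined value = 2 XOR 0 XOR 0 = 2.

2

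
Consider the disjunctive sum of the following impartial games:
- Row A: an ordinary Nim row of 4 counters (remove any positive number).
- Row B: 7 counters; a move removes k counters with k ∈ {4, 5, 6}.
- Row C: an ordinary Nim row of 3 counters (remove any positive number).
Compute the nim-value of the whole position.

Row A is a plain Nim row of size 4, so its Grundy value is 4.
For row B, compute g(0), g(1), … with moves {4, 5, 6}:
k:     0  1  2  3  4  5  6  7
g(k):  0  0  0  0  1  1  1  1
So g(7) = 1.
Row C is a plain Nim row of size 3, so its Grundy value is 3.
The value of a disjunctive sum is the nim-sum of the parts.
Combined value = 4 ⊕ 1 ⊕ 3 = 6.

6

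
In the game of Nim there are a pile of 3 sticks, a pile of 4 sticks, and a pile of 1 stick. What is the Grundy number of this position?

Compute the nim-sum pairwise:
3 XOR 4 = 7
7 XOR 1 = 6

6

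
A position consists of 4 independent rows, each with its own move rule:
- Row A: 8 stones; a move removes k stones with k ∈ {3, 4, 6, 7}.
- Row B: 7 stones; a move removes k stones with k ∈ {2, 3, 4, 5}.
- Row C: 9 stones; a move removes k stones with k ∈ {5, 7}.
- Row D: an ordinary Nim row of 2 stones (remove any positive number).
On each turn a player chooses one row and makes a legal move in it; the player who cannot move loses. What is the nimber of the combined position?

1

For row A, compute g(0), g(1), … with moves {3, 4, 6, 7}:
k:     0  1  2  3  4  5  6  7  8
g(k):  0  0  0  1  1  1  2  2  2
So g(8) = 2.
For row B, compute g(0), g(1), … with moves {2, 3, 4, 5}:
k:     0  1  2  3  4  5  6  7
g(k):  0  0  1  1  2  2  3  0
So g(7) = 0.
For row C, compute g(0), g(1), … with moves {5, 7}:
g(0) = mex{} = 0
g(1) = mex{} = 0
g(2) = mex{} = 0
g(3) = mex{} = 0
g(4) = mex{} = 0
g(5) = mex{0} = 1
g(6) = mex{0} = 1
g(7) = mex{0} = 1
g(8) = mex{0} = 1
g(9) = mex{0} = 1
So g(9) = 1.
Row D is a plain Nim row of size 2, so its Grundy value is 2.
By the Sprague-Grundy theorem, the Grundy value of a sum of independent games is the XOR of the component values.
Combined value = 2 ⊕ 0 ⊕ 1 ⊕ 2 = 1.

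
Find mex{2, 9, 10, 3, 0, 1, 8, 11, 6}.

4

The values 0, 1, 2, 3 are all present; 4 is the first non-negative integer missing from the set.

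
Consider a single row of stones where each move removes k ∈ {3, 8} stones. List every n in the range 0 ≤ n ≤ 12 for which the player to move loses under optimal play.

Build the Grundy sequence with g(k) = mex{g(k−s) : s ∈ {3, 8}, s ≤ k}:
k:     0  1  2  3  4  5  6  7  8  9 10 11 12
g(k):  0  0  0  1  1  1  0  0  2  1  1  0  0
The P-positions (g = 0) in 0..12 are 0, 1, 2, 6, 7, 11, 12.

0, 1, 2, 6, 7, 11, 12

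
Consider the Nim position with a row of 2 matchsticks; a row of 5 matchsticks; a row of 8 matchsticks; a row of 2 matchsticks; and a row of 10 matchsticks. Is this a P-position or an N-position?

N-position

Nim-sum: 2 XOR 5 XOR 8 XOR 2 XOR 10 = 7.
The nim-sum is 7 ≠ 0, so this is an N-position: the player to move can win.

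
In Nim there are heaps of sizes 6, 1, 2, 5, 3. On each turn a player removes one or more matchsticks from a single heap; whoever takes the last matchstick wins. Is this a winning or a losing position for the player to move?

Winning position

Write each in binary and XOR column by column:
  110  (6)
  001  (1)
  010  (2)
  101  (5)
  011  (3)
  ---
  011  (3)
The nim-sum is 3 ≠ 0, so this is an N-position: the player to move can win.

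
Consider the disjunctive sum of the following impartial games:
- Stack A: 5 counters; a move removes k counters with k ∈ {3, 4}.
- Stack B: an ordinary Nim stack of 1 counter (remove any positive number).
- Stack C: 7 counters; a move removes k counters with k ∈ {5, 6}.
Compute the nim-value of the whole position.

Build the Grundy sequence for stack A with g(k) = mex{g(k−s) : s ∈ {3, 4}, s ≤ k}:
k:     0  1  2  3  4  5
g(k):  0  0  0  1  1  1
So g(5) = 1.
Stack B is a plain Nim stack of size 1, so its Grundy value is 1.
Grundy values for stack C (subtraction set {5, 6}):
g(0) = mex{} = 0
g(1) = mex{} = 0
g(2) = mex{} = 0
g(3) = mex{} = 0
g(4) = mex{} = 0
g(5) = mex{0} = 1
g(6) = mex{0} = 1
g(7) = mex{0} = 1
So g(7) = 1.
The value of a disjunctive sum is the nim-sum of the parts.
Combined value = 1 XOR 1 XOR 1 = 1.

1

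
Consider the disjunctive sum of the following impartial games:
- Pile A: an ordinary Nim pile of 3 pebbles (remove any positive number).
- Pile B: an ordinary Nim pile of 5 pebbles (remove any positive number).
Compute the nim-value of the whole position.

Pile A is a plain Nim pile of size 3, so its Grundy value is 3.
Pile B is a plain Nim pile of size 5, so its Grundy value is 5.
By the Sprague-Grundy theorem, the Grundy value of a sum of independent games is the XOR of the component values.
Combined value = 3 ⊕ 5 = 6.

6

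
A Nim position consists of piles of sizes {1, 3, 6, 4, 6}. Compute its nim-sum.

6

Compute the nim-sum pairwise:
1 XOR 3 = 2
2 XOR 6 = 4
4 XOR 4 = 0
0 XOR 6 = 6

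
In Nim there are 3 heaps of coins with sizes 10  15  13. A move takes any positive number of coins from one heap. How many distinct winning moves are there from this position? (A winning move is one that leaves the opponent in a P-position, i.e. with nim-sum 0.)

Compute the nim-sum pairwise:
10 XOR 15 = 5
5 XOR 13 = 8
The overall nim-sum is X = 8. A heap of size p has a winning move iff p XOR X < p (reduce it to p XOR X).
  10: 10 XOR 8 = 2 < 10 — winning move (to 2).
  15: 15 XOR 8 = 7 < 15 — winning move (to 7).
  13: 13 XOR 8 = 5 < 13 — winning move (to 5).
That gives 3 winning moves.

3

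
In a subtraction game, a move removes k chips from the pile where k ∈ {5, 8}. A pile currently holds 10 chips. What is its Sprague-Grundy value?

Build the Grundy sequence with g(k) = mex{g(k−s) : s ∈ {5, 8}, s ≤ k}:
g(0) = mex{} = 0
g(1) = mex{} = 0
g(2) = mex{} = 0
g(3) = mex{} = 0
g(4) = mex{} = 0
g(5) = mex{0} = 1
g(6) = mex{0} = 1
g(7) = mex{0} = 1
g(8) = mex{0} = 1
g(9) = mex{0} = 1
g(10) = mex{0,1} = 2
So g(10) = 2.

2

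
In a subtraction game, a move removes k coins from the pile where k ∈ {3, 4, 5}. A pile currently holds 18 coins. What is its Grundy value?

0

Grundy values for subtraction set {3, 4, 5}:
k:     0  1  2  3  4  5  6  7  8  9 10 11 12 13 14 15 16 17 18
g(k):  0  0  0  1  1  1  2  2  0  0  0  1  1  1  2  2  0  0  0
So g(18) = 0.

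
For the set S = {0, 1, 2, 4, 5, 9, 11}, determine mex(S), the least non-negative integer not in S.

3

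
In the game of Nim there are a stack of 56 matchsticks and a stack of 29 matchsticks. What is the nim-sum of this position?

Nim-sum: 56 ⊕ 29 = 37.

37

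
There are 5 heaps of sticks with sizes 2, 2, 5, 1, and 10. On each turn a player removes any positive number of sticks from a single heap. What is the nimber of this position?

14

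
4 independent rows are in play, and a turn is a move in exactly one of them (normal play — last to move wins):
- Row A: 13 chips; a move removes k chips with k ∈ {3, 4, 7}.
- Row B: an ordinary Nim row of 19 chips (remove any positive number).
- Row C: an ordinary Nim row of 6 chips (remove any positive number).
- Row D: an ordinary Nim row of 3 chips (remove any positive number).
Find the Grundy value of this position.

23

Grundy values for row A (subtraction set {3, 4, 7}):
k:     0  1  2  3  4  5  6  7  8  9 10 11 12 13
g(k):  0  0  0  1  1  1  2  2  2  3  0  0  0  1
So g(13) = 1.
Row B is a plain Nim row of size 19, so its Grundy value is 19.
Row C is a plain Nim row of size 6, so its Grundy value is 6.
Row D is a plain Nim row of size 3, so its Grundy value is 3.
The value of a disjunctive sum is the nim-sum of the parts.
Combined value = 1 XOR 19 XOR 6 XOR 3 = 23.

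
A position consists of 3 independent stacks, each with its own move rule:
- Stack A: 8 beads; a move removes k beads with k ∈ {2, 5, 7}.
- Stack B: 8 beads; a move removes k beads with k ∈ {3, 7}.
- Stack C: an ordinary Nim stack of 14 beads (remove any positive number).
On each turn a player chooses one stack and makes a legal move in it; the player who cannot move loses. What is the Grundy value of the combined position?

14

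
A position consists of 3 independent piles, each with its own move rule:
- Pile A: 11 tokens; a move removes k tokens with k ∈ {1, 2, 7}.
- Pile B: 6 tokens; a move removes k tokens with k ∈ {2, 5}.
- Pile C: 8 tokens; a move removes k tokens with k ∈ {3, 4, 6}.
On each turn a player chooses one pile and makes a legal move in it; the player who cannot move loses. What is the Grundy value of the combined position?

Grundy values for pile A (subtraction set {1, 2, 7}):
g(0) = mex{} = 0
g(1) = mex{0} = 1
g(2) = mex{0,1} = 2
g(3) = mex{1,2} = 0
g(4) = mex{0,2} = 1
g(5) = mex{0,1} = 2
g(6) = mex{1,2} = 0
g(7) = mex{0,2} = 1
g(8) = mex{0,1} = 2
g(9) = mex{1,2} = 0
g(10) = mex{0,2} = 1
g(11) = mex{0,1} = 2
So g(11) = 2.
Grundy values for pile B (subtraction set {2, 5}):
g(0) = mex{} = 0
g(1) = mex{} = 0
g(2) = mex{0} = 1
g(3) = mex{0} = 1
g(4) = mex{1} = 0
g(5) = mex{0,1} = 2
g(6) = mex{0} = 1
So g(6) = 1.
For pile C, compute g(0), g(1), … with moves {3, 4, 6}:
g(0) = mex{} = 0
g(1) = mex{} = 0
g(2) = mex{} = 0
g(3) = mex{0} = 1
g(4) = mex{0} = 1
g(5) = mex{0} = 1
g(6) = mex{0,1} = 2
g(7) = mex{0,1} = 2
g(8) = mex{0,1} = 2
So g(8) = 2.
The value of a disjunctive sum is the nim-sum of the parts.
Combined value = 2 XOR 1 XOR 2 = 1.

1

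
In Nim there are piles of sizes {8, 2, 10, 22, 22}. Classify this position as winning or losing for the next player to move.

Compute the nim-sum pairwise:
8 ^ 2 = 10
10 ^ 10 = 0
0 ^ 22 = 22
22 ^ 22 = 0
The nim-sum is 0, so this is a P-position: the player to move is in a losing position under optimal play.

Losing position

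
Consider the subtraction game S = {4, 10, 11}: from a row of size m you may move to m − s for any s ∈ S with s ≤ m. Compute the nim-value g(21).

1

Grundy values for subtraction set {4, 10, 11}:
k:     0  1  2  3  4  5  6  7  8  9 10 11 12 13 14 15 16 17 18 19 20 21
g(k):  0  0  0  0  1  1  1  1  0  0  2  2  1  1  3  0  0  0  2  1  1  1
So g(21) = 1.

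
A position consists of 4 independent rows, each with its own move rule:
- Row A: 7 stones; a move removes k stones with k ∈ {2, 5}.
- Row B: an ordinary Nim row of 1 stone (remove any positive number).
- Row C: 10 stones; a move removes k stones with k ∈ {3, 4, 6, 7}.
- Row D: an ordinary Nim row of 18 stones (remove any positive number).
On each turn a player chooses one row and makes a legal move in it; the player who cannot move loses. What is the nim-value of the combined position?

Build the Grundy sequence for row A with g(k) = mex{g(k−s) : s ∈ {2, 5}, s ≤ k}:
k:     0  1  2  3  4  5  6  7
g(k):  0  0  1  1  0  2  1  0
So g(7) = 0.
Row B is a plain Nim row of size 1, so its Grundy value is 1.
For row C, compute g(0), g(1), … with moves {3, 4, 6, 7}:
g(0) = mex{} = 0
g(1) = mex{} = 0
g(2) = mex{} = 0
g(3) = mex{0} = 1
g(4) = mex{0} = 1
g(5) = mex{0} = 1
g(6) = mex{0,1} = 2
g(7) = mex{0,1} = 2
g(8) = mex{0,1} = 2
g(9) = mex{0,1,2} = 3
g(10) = mex{1,2} = 0
So g(10) = 0.
Row D is a plain Nim row of size 18, so its Grundy value is 18.
The value of a disjunctive sum is the nim-sum of the parts.
Combined value = 0 ⊕ 1 ⊕ 0 ⊕ 18 = 19.

19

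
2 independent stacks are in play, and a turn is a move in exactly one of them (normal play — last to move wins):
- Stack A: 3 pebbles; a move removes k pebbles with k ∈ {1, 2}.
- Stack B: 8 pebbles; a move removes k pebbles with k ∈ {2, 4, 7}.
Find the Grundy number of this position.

1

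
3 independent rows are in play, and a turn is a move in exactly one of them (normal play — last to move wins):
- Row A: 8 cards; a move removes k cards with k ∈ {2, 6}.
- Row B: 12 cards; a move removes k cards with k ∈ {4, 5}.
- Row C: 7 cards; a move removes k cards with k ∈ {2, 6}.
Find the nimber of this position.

1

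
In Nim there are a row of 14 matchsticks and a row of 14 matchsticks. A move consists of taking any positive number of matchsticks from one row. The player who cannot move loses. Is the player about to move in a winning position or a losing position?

Losing position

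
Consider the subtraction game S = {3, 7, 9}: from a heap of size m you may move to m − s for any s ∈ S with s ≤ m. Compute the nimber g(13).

Compute g(0), g(1), … for moves {3, 7, 9}:
k:     0  1  2  3  4  5  6  7  8  9 10 11 12 13
g(k):  0  0  0  1  1  1  0  2  2  1  3  3  0  2
So g(13) = 2.

2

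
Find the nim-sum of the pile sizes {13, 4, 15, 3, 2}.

In binary:
  1101  (13)
  0100  (4)
  1111  (15)
  0011  (3)
  0010  (2)
  ----
  0111  (7)

7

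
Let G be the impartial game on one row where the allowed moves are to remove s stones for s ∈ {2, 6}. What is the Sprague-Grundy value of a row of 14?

1

Compute g(0), g(1), … for moves {2, 6}:
g(0) = mex{} = 0
g(1) = mex{} = 0
g(2) = mex{0} = 1
g(3) = mex{0} = 1
g(4) = mex{1} = 0
g(5) = mex{1} = 0
g(6) = mex{0} = 1
g(7) = mex{0} = 1
g(8) = mex{1} = 0
g(9) = mex{1} = 0
g(10) = mex{0} = 1
g(11) = mex{0} = 1
g(12) = mex{1} = 0
g(13) = mex{1} = 0
g(14) = mex{0} = 1
So g(14) = 1.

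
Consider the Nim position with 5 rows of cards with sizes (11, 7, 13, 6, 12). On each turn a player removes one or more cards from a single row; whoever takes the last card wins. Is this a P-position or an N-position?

N-position

Write each in binary and XOR column by column:
  1011  (11)
  0111  (7)
  1101  (13)
  0110  (6)
  1100  (12)
  ----
  1011  (11)
The nim-sum is 11 ≠ 0, so this is an N-position: the player to move can win.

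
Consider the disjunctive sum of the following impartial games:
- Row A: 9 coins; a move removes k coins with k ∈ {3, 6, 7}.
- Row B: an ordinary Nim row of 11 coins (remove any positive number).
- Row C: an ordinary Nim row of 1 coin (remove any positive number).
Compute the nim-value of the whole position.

Build the Grundy sequence for row A with g(k) = mex{g(k−s) : s ∈ {3, 6, 7}, s ≤ k}:
g(0) = mex{} = 0
g(1) = mex{} = 0
g(2) = mex{} = 0
g(3) = mex{0} = 1
g(4) = mex{0} = 1
g(5) = mex{0} = 1
g(6) = mex{0,1} = 2
g(7) = mex{0,1} = 2
g(8) = mex{0,1} = 2
g(9) = mex{0,1,2} = 3
So g(9) = 3.
Row B is a plain Nim row of size 11, so its Grundy value is 11.
Row C is a plain Nim row of size 1, so its Grundy value is 1.
The value of a disjunctive sum is the nim-sum of the parts.
Combined value = 3 XOR 11 XOR 1 = 9.

9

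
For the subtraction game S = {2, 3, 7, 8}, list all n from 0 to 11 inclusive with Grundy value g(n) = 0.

0, 1, 5, 6, 10, 11

Compute g(0), g(1), … for moves {2, 3, 7, 8}:
k:     0  1  2  3  4  5  6  7  8  9 10 11
g(k):  0  0  1  1  2  0  0  1  1  2  0  0
The P-positions (g = 0) in 0..11 are 0, 1, 5, 6, 10, 11.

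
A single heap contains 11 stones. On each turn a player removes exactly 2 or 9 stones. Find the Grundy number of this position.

0

Compute g(0), g(1), … for moves {2, 9}:
k:     0  1  2  3  4  5  6  7  8  9 10 11
g(k):  0  0  1  1  0  0  1  1  0  2  1  0
So g(11) = 0.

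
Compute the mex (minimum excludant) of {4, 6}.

0

0 is not in the set, so the mex is 0.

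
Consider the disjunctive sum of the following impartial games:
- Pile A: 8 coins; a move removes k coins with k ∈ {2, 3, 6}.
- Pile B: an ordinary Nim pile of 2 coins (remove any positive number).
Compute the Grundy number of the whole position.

0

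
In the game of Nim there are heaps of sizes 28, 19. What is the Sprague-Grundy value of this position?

In binary:
  11100  (28)
  10011  (19)
  -----
  01111  (15)

15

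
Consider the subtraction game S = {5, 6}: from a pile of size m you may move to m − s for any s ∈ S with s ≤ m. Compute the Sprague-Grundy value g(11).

0

Grundy values for subtraction set {5, 6}:
g(0) = mex{} = 0
g(1) = mex{} = 0
g(2) = mex{} = 0
g(3) = mex{} = 0
g(4) = mex{} = 0
g(5) = mex{0} = 1
g(6) = mex{0} = 1
g(7) = mex{0} = 1
g(8) = mex{0} = 1
g(9) = mex{0} = 1
g(10) = mex{0,1} = 2
g(11) = mex{1} = 0
So g(11) = 0.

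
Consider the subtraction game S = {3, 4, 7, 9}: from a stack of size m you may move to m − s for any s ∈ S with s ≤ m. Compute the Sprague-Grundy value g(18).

2

Compute g(0), g(1), … for moves {3, 4, 7, 9}:
k:     0  1  2  3  4  5  6  7  8  9 10 11 12 13 14 15 16 17 18
g(k):  0  0  0  1  1  1  2  2  2  3  3  3  0  0  0  1  1  1  2
So g(18) = 2.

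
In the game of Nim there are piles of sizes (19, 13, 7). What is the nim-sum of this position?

25

Nim-sum: 19 XOR 13 XOR 7 = 25.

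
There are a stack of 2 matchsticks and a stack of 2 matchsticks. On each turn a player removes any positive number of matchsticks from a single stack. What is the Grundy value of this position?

Nim-sum: 2 ^ 2 = 0.

0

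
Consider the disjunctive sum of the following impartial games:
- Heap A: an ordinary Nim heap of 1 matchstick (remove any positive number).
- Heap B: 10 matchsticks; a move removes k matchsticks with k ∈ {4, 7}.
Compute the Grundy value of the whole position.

3

Heap A is a plain Nim heap of size 1, so its Grundy value is 1.
For heap B, compute g(0), g(1), … with moves {4, 7}:
k:     0  1  2  3  4  5  6  7  8  9 10
g(k):  0  0  0  0  1  1  1  1  2  2  2
So g(10) = 2.
By the Sprague-Grundy theorem, the Grundy value of a sum of independent games is the XOR of the component values.
Combined value = 1 XOR 2 = 3.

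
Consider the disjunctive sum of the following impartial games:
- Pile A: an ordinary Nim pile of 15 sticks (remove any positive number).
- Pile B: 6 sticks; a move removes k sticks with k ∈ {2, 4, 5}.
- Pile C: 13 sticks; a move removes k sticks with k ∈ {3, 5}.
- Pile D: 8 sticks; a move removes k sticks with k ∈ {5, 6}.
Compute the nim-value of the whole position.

Pile A is a plain Nim pile of size 15, so its Grundy value is 15.
Grundy values for pile B (subtraction set {2, 4, 5}):
g(0) = mex{} = 0
g(1) = mex{} = 0
g(2) = mex{0} = 1
g(3) = mex{0} = 1
g(4) = mex{0,1} = 2
g(5) = mex{0,1} = 2
g(6) = mex{0,1,2} = 3
So g(6) = 3.
For pile C, compute g(0), g(1), … with moves {3, 5}:
k:     0  1  2  3  4  5  6  7  8  9 10 11 12 13
g(k):  0  0  0  1  1  1  2  2  0  0  0  1  1  1
So g(13) = 1.
Grundy values for pile D (subtraction set {5, 6}):
k:     0  1  2  3  4  5  6  7  8
g(k):  0  0  0  0  0  1  1  1  1
So g(8) = 1.
The value of a disjunctive sum is the nim-sum of the parts.
Combined value = 15 XOR 3 XOR 1 XOR 1 = 12.

12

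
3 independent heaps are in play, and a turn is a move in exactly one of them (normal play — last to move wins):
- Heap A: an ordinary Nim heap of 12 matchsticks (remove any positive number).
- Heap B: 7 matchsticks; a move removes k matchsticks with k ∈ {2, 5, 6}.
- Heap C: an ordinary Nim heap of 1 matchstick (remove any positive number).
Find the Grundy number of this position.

14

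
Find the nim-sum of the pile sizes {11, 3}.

8

In binary:
  1011  (11)
  0011  (3)
  ----
  1000  (8)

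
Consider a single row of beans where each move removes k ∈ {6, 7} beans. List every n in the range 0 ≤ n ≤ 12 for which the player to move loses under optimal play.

Compute g(0), g(1), … for moves {6, 7}:
k:     0  1  2  3  4  5  6  7  8  9 10 11 12
g(k):  0  0  0  0  0  0  1  1  1  1  1  1  2
The P-positions (g = 0) in 0..12 are 0, 1, 2, 3, 4, 5.

0, 1, 2, 3, 4, 5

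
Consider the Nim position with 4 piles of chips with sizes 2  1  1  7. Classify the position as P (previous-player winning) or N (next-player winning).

In binary:
  010  (2)
  001  (1)
  001  (1)
  111  (7)
  ---
  101  (5)
The nim-sum is 5 ≠ 0, so this is an N-position: the player to move can win.

N-position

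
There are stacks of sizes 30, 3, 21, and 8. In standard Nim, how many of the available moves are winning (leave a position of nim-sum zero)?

Compute the nim-sum pairwise:
30 ^ 3 = 29
29 ^ 21 = 8
8 ^ 8 = 0
The nim-sum is already 0, so every move leaves a nonzero nim-sum — there are no winning moves.

0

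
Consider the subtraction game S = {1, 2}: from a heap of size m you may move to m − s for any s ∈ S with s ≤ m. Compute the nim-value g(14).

Compute g(0), g(1), … for moves {1, 2}:
g(0) = mex{} = 0
g(1) = mex{0} = 1
g(2) = mex{0,1} = 2
g(3) = mex{1,2} = 0
g(4) = mex{0,2} = 1
g(5) = mex{0,1} = 2
g(6) = mex{1,2} = 0
g(7) = mex{0,2} = 1
g(8) = mex{0,1} = 2
g(9) = mex{1,2} = 0
g(10) = mex{0,2} = 1
g(11) = mex{0,1} = 2
g(12) = mex{1,2} = 0
g(13) = mex{0,2} = 1
g(14) = mex{0,1} = 2
So g(14) = 2.

2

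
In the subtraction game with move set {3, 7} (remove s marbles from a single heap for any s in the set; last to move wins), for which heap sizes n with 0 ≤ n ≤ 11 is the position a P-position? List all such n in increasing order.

0, 1, 2, 6, 10, 11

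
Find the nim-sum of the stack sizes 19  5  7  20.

Compute the nim-sum pairwise:
19 ⊕ 5 = 22
22 ⊕ 7 = 17
17 ⊕ 20 = 5

5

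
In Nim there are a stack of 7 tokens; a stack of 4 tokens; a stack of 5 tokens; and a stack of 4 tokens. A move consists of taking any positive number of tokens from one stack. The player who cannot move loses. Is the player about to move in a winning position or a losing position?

Write each in binary and XOR column by column:
  111  (7)
  100  (4)
  101  (5)
  100  (4)
  ---
  010  (2)
The nim-sum is 2 ≠ 0, so this is an N-position: the player to move can win.

Winning position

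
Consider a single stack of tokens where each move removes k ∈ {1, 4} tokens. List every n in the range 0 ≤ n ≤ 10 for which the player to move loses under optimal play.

0, 2, 5, 7, 10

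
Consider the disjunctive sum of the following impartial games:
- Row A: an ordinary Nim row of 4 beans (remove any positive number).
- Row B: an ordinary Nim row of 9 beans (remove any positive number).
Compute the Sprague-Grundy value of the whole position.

13

Row A is a plain Nim row of size 4, so its Grundy value is 4.
Row B is a plain Nim row of size 9, so its Grundy value is 9.
The value of a disjunctive sum is the nim-sum of the parts.
Combined value = 4 ⊕ 9 = 13.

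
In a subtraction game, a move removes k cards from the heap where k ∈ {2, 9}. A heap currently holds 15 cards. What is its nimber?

Compute g(0), g(1), … for moves {2, 9}:
k:     0  1  2  3  4  5  6  7  8  9 10 11 12 13 14 15
g(k):  0  0  1  1  0  0  1  1  0  2  1  0  0  1  1  0
So g(15) = 0.

0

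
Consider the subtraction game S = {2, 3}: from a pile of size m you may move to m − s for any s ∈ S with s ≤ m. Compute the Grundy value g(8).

1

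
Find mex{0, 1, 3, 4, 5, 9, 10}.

The values 0, 1 are all present; 2 is the first non-negative integer missing from the set.

2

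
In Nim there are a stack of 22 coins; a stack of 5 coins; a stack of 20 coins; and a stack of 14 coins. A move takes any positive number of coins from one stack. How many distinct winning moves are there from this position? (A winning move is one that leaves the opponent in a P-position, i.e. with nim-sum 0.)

1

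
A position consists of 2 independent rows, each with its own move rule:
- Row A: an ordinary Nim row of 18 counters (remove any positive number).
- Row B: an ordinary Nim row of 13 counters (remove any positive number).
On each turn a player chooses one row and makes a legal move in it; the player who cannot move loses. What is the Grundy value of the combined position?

Row A is a plain Nim row of size 18, so its Grundy value is 18.
Row B is a plain Nim row of size 13, so its Grundy value is 13.
The value of a disjunctive sum is the nim-sum of the parts.
Combined value = 18 ⊕ 13 = 31.

31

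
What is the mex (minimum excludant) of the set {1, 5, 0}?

The values 0, 1 are all present; 2 is the first non-negative integer missing from the set.

2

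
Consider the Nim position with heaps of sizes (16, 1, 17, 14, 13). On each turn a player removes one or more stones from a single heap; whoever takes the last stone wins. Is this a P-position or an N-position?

Compute the nim-sum pairwise:
16 XOR 1 = 17
17 XOR 17 = 0
0 XOR 14 = 14
14 XOR 13 = 3
The nim-sum is 3 ≠ 0, so this is an N-position: the player to move can win.

N-position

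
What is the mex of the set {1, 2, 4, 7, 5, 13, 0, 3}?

6

The values 0, 1, 2, 3, 4, 5 are all present; 6 is the first non-negative integer missing from the set.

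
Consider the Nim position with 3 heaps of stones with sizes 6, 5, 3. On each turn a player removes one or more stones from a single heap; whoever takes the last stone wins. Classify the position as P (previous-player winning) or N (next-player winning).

P-position

Bitwise XOR of the heap sizes:
  110  (6)
  101  (5)
  011  (3)
  ---
  000  (0)
The nim-sum is 0, so this is a P-position: the player to move is in a losing position under optimal play.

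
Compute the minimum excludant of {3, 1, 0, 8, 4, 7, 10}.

2

The values 0, 1 are all present; 2 is the first non-negative integer missing from the set.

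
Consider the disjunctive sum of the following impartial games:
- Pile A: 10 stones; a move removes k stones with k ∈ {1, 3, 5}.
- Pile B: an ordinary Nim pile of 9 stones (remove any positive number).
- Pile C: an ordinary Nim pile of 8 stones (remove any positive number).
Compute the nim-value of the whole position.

1

Grundy values for pile A (subtraction set {1, 3, 5}):
g(0) = mex{} = 0
g(1) = mex{0} = 1
g(2) = mex{1} = 0
g(3) = mex{0} = 1
g(4) = mex{1} = 0
g(5) = mex{0} = 1
g(6) = mex{1} = 0
g(7) = mex{0} = 1
g(8) = mex{1} = 0
g(9) = mex{0} = 1
g(10) = mex{1} = 0
So g(10) = 0.
Pile B is a plain Nim pile of size 9, so its Grundy value is 9.
Pile C is a plain Nim pile of size 8, so its Grundy value is 8.
The value of a disjunctive sum is the nim-sum of the parts.
Combined value = 0 ⊕ 9 ⊕ 8 = 1.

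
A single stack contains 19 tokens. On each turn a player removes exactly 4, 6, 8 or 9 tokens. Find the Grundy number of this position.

Grundy values for subtraction set {4, 6, 8, 9}:
k:     0  1  2  3  4  5  6  7  8  9 10 11 12 13 14 15 16 17 18 19
g(k):  0  0  0  0  1  1  1  1  2  2  2  2  3  0  0  0  0  1  1  1
So g(19) = 1.

1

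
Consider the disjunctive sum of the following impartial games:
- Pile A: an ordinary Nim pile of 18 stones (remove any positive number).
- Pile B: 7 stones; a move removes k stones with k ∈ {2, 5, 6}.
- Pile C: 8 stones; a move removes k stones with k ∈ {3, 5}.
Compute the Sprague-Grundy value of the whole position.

Pile A is a plain Nim pile of size 18, so its Grundy value is 18.
Grundy values for pile B (subtraction set {2, 5, 6}):
k:     0  1  2  3  4  5  6  7
g(k):  0  0  1  1  0  2  1  3
So g(7) = 3.
Grundy values for pile C (subtraction set {3, 5}):
g(0) = mex{} = 0
g(1) = mex{} = 0
g(2) = mex{} = 0
g(3) = mex{0} = 1
g(4) = mex{0} = 1
g(5) = mex{0} = 1
g(6) = mex{0,1} = 2
g(7) = mex{0,1} = 2
g(8) = mex{1} = 0
So g(8) = 0.
By the Sprague-Grundy theorem, the Grundy value of a sum of independent games is the XOR of the component values.
Combined value = 18 ⊕ 3 ⊕ 0 = 17.

17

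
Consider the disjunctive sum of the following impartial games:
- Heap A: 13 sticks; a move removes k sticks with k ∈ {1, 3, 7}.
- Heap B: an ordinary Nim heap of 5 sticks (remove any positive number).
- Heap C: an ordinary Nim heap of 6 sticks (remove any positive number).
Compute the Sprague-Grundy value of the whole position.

Grundy values for heap A (subtraction set {1, 3, 7}):
g(0) = mex{} = 0
g(1) = mex{0} = 1
g(2) = mex{1} = 0
g(3) = mex{0} = 1
g(4) = mex{1} = 0
g(5) = mex{0} = 1
g(6) = mex{1} = 0
g(7) = mex{0} = 1
g(8) = mex{1} = 0
g(9) = mex{0} = 1
g(10) = mex{1} = 0
g(11) = mex{0} = 1
g(12) = mex{1} = 0
g(13) = mex{0} = 1
So g(13) = 1.
Heap B is a plain Nim heap of size 5, so its Grundy value is 5.
Heap C is a plain Nim heap of size 6, so its Grundy value is 6.
By the Sprague-Grundy theorem, the Grundy value of a sum of independent games is the XOR of the component values.
Combined value = 1 XOR 5 XOR 6 = 2.

2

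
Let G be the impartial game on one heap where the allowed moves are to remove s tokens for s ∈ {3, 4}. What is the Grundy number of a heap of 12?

Grundy values for subtraction set {3, 4}:
g(0) = mex{} = 0
g(1) = mex{} = 0
g(2) = mex{} = 0
g(3) = mex{0} = 1
g(4) = mex{0} = 1
g(5) = mex{0} = 1
g(6) = mex{0,1} = 2
g(7) = mex{1} = 0
g(8) = mex{1} = 0
g(9) = mex{1,2} = 0
g(10) = mex{0,2} = 1
g(11) = mex{0} = 1
g(12) = mex{0} = 1
So g(12) = 1.

1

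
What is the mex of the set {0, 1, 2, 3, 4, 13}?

5

The values 0, 1, 2, 3, 4 are all present; 5 is the first non-negative integer missing from the set.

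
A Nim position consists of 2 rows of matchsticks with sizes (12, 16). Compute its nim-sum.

28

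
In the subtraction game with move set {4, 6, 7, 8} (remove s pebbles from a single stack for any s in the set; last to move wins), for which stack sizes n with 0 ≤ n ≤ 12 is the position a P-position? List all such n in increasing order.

Grundy values for subtraction set {4, 6, 7, 8}:
k:     0  1  2  3  4  5  6  7  8  9 10 11 12
g(k):  0  0  0  0  1  1  1  1  2  2  2  2  0
The P-positions (g = 0) in 0..12 are 0, 1, 2, 3, 12.

0, 1, 2, 3, 12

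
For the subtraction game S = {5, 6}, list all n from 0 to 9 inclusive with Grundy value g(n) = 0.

Grundy values for subtraction set {5, 6}:
g(0) = mex{} = 0
g(1) = mex{} = 0
g(2) = mex{} = 0
g(3) = mex{} = 0
g(4) = mex{} = 0
g(5) = mex{0} = 1
g(6) = mex{0} = 1
g(7) = mex{0} = 1
g(8) = mex{0} = 1
g(9) = mex{0} = 1
The P-positions (g = 0) in 0..9 are 0, 1, 2, 3, 4.

0, 1, 2, 3, 4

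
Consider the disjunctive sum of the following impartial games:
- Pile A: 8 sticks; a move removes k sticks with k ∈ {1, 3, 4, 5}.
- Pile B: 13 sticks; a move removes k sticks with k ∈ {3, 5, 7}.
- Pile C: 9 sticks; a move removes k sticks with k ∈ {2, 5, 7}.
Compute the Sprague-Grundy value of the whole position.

Grundy values for pile A (subtraction set {1, 3, 4, 5}):
k:     0  1  2  3  4  5  6  7  8
g(k):  0  1  0  1  2  3  2  3  0
So g(8) = 0.
Grundy values for pile B (subtraction set {3, 5, 7}):
g(0) = mex{} = 0
g(1) = mex{} = 0
g(2) = mex{} = 0
g(3) = mex{0} = 1
g(4) = mex{0} = 1
g(5) = mex{0} = 1
g(6) = mex{0,1} = 2
g(7) = mex{0,1} = 2
g(8) = mex{0,1} = 2
g(9) = mex{0,1,2} = 3
g(10) = mex{1,2} = 0
g(11) = mex{1,2} = 0
g(12) = mex{1,2,3} = 0
g(13) = mex{0,2} = 1
So g(13) = 1.
For pile C, compute g(0), g(1), … with moves {2, 5, 7}:
k:     0  1  2  3  4  5  6  7  8  9
g(k):  0  0  1  1  0  2  1  3  2  2
So g(9) = 2.
The value of a disjunctive sum is the nim-sum of the parts.
Combined value = 0 XOR 1 XOR 2 = 3.

3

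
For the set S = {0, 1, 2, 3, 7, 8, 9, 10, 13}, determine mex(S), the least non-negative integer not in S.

The values 0, 1, 2, 3 are all present; 4 is the first non-negative integer missing from the set.

4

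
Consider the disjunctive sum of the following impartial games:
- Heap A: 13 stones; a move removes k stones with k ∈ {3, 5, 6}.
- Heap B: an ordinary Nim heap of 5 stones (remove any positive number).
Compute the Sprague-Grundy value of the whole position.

4

For heap A, compute g(0), g(1), … with moves {3, 5, 6}:
g(0) = mex{} = 0
g(1) = mex{} = 0
g(2) = mex{} = 0
g(3) = mex{0} = 1
g(4) = mex{0} = 1
g(5) = mex{0} = 1
g(6) = mex{0,1} = 2
g(7) = mex{0,1} = 2
g(8) = mex{0,1} = 2
g(9) = mex{1,2} = 0
g(10) = mex{1,2} = 0
g(11) = mex{1,2} = 0
g(12) = mex{0,2} = 1
g(13) = mex{0,2} = 1
So g(13) = 1.
Heap B is a plain Nim heap of size 5, so its Grundy value is 5.
By the Sprague-Grundy theorem, the Grundy value of a sum of independent games is the XOR of the component values.
Combined value = 1 XOR 5 = 4.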